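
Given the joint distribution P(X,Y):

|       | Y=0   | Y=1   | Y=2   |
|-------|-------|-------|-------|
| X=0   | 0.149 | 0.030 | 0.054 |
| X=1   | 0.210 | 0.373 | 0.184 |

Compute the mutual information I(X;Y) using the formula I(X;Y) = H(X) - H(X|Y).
0.0938 bits

I(X;Y) = H(X) - H(X|Y)

Marginal of X (row sums):
  P(X=0) = 0.149 + 0.030 + 0.054 = 0.233
  P(X=1) = 0.210 + 0.373 + 0.184 = 0.767
H(X) = -[0.233·log₂(0.233) + 0.767·log₂(0.767)]
  = 0.4897 + 0.2935 = 0.7832 bits

Marginal of Y (column sums):
  P(Y=0) = 0.149 + 0.210 = 0.359
  P(Y=1) = 0.030 + 0.373 = 0.403
  P(Y=2) = 0.054 + 0.184 = 0.238
H(X|Y) = Σ_y P(y)·H(X|Y=y):
  Y=0: P(Y=0) = 0.359, P(X|Y=0) = (149/359, 210/359) → H(X|Y=0) = 0.9791
  Y=1: P(Y=1) = 0.403, P(X|Y=1) = (30/403, 373/403) → H(X|Y=1) = 0.3823
  Y=2: P(Y=2) = 0.238, P(X|Y=2) = (27/119, 92/119) → H(X|Y=2) = 0.7726
H(X|Y) = 0.359·0.9791 + 0.403·0.3823 + 0.238·0.7726 = 0.6894 bits

I(X;Y) = H(X) - H(X|Y) = 0.7832 - 0.6894 = 0.0938 bits

Cross-check via I(X;Y) = H(X) + H(Y) - H(X,Y): computing H(Y) from the column sums and H(X,Y) from the 6 cells in the same way gives H(Y) = 1.5519 bits and H(X,Y) = 2.2413 bits, so
I(X;Y) = 0.7832 + 1.5519 - 2.2413 = 0.0938 bits ✓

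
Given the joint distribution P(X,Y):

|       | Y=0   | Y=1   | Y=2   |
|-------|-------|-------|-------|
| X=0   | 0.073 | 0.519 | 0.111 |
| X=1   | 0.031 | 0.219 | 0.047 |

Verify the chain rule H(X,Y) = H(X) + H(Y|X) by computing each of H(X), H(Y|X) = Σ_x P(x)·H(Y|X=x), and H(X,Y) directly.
H(X) = 0.8776 bits, H(Y|X) = 1.0837 bits, H(X,Y) = 1.9613 bits

Marginal of X (row sums):
  P(X=0) = 0.073 + 0.519 + 0.111 = 0.703
  P(X=1) = 0.031 + 0.219 + 0.047 = 0.297
H(X) = -[0.703·log₂(0.703) + 0.297·log₂(0.297)]
  = 0.35741 + 0.52019 = 0.8776 bits

H(Y|X) = Σ_x P(x)·H(Y|X=x):
  X=0: P(X=0) = 0.703, P(Y|X=0) = (73/703, 519/703, 3/19) → H(Y|X=0) = 1.08298
  X=1: P(X=1) = 0.297, P(Y|X=1) = (31/297, 73/99, 47/297) → H(Y|X=1) = 1.08528
H(Y|X) = 0.703·1.08298 + 0.297·1.08528 = 1.0837 bits

H(X,Y) = -Σ_{x,y} P(x,y) log₂ P(x,y). Per-cell terms -P(x,y)·log₂P(x,y):
  X=0: 0.27565, 0.49107, 0.35202
  X=1: 0.15536, 0.47983, 0.20733
Sum of the 6 terms: H(X,Y) = 1.9613 bits

Chain rule check:
  H(X) + H(Y|X) = 0.8776 + 1.0837 = 1.9613 bits
  H(X,Y) = 1.9613 bits
✓ Chain rule verified.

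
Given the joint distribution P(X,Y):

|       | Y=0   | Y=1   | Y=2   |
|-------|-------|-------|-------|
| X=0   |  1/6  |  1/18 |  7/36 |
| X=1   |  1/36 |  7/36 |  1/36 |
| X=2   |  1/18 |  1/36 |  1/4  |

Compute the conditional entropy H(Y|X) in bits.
1.1892 bits

H(Y|X) = H(X,Y) - H(X)

H(X,Y) = -Σ_{x,y} P(x,y) log₂ P(x,y). Per-cell terms -P(x,y)·log₂P(x,y):
  X=0: 0.4308, 0.2317, 0.4594
  X=1: 0.1436, 0.4594, 0.1436
  X=2: 0.2317, 0.1436, 0.5000
Sum of the 9 terms: H(X,Y) = 2.7438 bits

Marginal of X (row sums):
  P(X=0) = 1/6 + 1/18 + 7/36 = 5/12
  P(X=1) = 1/36 + 7/36 + 1/36 = 1/4
  P(X=2) = 1/18 + 1/36 + 1/4 = 1/3
H(X) = -[(5/12)·log₂(5/12) + (1/4)·log₂(1/4) + (1/3)·log₂(1/3)]
  = 0.5263 + 0.5000 + 0.5283 = 1.5546 bits

H(Y|X) = H(X,Y) - H(X) = 2.7438 - 1.5546 = 1.1892 bits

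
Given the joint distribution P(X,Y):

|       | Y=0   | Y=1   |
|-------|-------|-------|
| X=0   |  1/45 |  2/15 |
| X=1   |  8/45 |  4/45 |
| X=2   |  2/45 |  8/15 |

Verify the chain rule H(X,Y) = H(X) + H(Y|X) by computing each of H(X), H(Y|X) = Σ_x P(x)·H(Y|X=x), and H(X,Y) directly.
H(X) = 1.3834 bits, H(Y|X) = 0.5630 bits, H(X,Y) = 1.9463 bits

Marginal of X (row sums):
  P(X=0) = 1/45 + 2/15 = 7/45
  P(X=1) = 8/45 + 4/45 = 4/15
  P(X=2) = 2/45 + 8/15 = 26/45
H(X) = -[(7/45)·log₂(7/45) + (4/15)·log₂(4/15) + (26/45)·log₂(26/45)]
  = 0.417589 + 0.508504 + 0.457261 = 1.3834 bits

H(Y|X) = Σ_x P(x)·H(Y|X=x):
  X=0: P(X=0) = 7/45, P(Y|X=0) = (1/7, 6/7) → H(Y|X=0) = 0.591673
  X=1: P(X=1) = 4/15, P(Y|X=1) = (2/3, 1/3) → H(Y|X=1) = 0.918296
  X=2: P(X=2) = 26/45, P(Y|X=2) = (1/13, 12/13) → H(Y|X=2) = 0.391244
H(Y|X) = (7/45)·0.591673 + (4/15)·0.918296 + (26/45)·0.391244 = 0.5630 bits

H(X,Y) = -Σ_{x,y} P(x,y) log₂ P(x,y). Per-cell terms -P(x,y)·log₂P(x,y):
  X=0: 0.122041, 0.387585
  X=1: 0.442996, 0.310387
  X=2: 0.199638, 0.483675
Sum of the 6 terms: H(X,Y) = 1.9463 bits

Chain rule check:
  H(X) + H(Y|X) = 1.3834 + 0.5630 = 1.9464 bits
  H(X,Y) = 1.9463 bits
✓ Chain rule verified (Δ = 0.0001 is 4-dp rounding noise: each of the three values was rounded independently).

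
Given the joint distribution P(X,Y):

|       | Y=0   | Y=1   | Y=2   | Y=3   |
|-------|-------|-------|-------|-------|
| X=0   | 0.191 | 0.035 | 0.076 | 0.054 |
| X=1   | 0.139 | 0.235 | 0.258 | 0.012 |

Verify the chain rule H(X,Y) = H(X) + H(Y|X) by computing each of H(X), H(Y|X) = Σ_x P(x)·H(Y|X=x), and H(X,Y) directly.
H(X) = 0.9393 bits, H(Y|X) = 1.6636 bits, H(X,Y) = 2.6029 bits

Marginal of X (row sums):
  P(X=0) = 0.191 + 0.035 + 0.076 + 0.054 = 0.356
  P(X=1) = 0.139 + 0.235 + 0.258 + 0.012 = 0.644
H(X) = -[0.356·log₂(0.356) + 0.644·log₂(0.644)]
  = 0.530458 + 0.408855 = 0.9393 bits

H(Y|X) = Σ_x P(x)·H(Y|X=x):
  X=0: P(X=0) = 0.356, P(Y|X=0) = (191/356, 35/356, 19/89, 27/178) → H(Y|X=0) = 1.699272
  X=1: P(X=1) = 0.644, P(Y|X=1) = (139/644, 235/644, 129/322, 3/161) → H(Y|X=1) = 1.643913
H(Y|X) = 0.356·1.699272 + 0.644·1.643913 = 1.6636 bits

H(X,Y) = -Σ_{x,y} P(x,y) log₂ P(x,y). Per-cell terms -P(x,y)·log₂P(x,y):
  X=0: 0.456176, 0.169278, 0.282557, 0.227388
  X=1: 0.395711, 0.490978, 0.504276, 0.076570
Sum of the 8 terms: H(X,Y) = 2.6029 bits

Chain rule check:
  H(X) + H(Y|X) = 0.9393 + 1.6636 = 2.6029 bits
  H(X,Y) = 2.6029 bits
✓ Chain rule verified.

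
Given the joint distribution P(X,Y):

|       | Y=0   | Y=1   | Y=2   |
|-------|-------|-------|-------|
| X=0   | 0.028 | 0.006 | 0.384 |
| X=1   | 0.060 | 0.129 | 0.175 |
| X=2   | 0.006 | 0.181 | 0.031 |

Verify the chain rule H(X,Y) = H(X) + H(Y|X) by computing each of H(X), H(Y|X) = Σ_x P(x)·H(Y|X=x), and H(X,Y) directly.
H(X) = 1.5358 bits, H(Y|X) = 0.8939 bits, H(X,Y) = 2.4297 bits

Marginal of X (row sums):
  P(X=0) = 0.028 + 0.006 + 0.384 = 0.418
  P(X=1) = 0.060 + 0.129 + 0.175 = 0.364
  P(X=2) = 0.006 + 0.181 + 0.031 = 0.218
H(X) = -[0.418·log₂(0.418) + 0.364·log₂(0.364) + 0.218·log₂(0.218)]
  = 0.526022 + 0.530708 + 0.479077 = 1.5358 bits

H(Y|X) = Σ_x P(x)·H(Y|X=x):
  X=0: P(X=0) = 0.418, P(Y|X=0) = (14/209, 3/209, 192/209) → H(Y|X=0) = 0.461567
  X=1: P(X=1) = 0.364, P(Y|X=1) = (15/91, 129/364, 25/52) → H(Y|X=1) = 1.467070
  X=2: P(X=2) = 0.218, P(Y|X=2) = (3/109, 181/218, 31/218) → H(Y|X=2) = 0.765606
H(Y|X) = 0.418·0.461567 + 0.364·1.467070 + 0.218·0.765606 = 0.8939 bits

H(X,Y) = -Σ_{x,y} P(x,y) log₂ P(x,y). Per-cell terms -P(x,y)·log₂P(x,y):
  X=0: 0.144436, 0.044285, 0.530236
  X=1: 0.243534, 0.381138, 0.440050
  X=2: 0.044285, 0.446335, 0.155359
Sum of the 9 terms: H(X,Y) = 2.4297 bits

Chain rule check:
  H(X) + H(Y|X) = 1.5358 + 0.8939 = 2.4297 bits
  H(X,Y) = 2.4297 bits
✓ Chain rule verified.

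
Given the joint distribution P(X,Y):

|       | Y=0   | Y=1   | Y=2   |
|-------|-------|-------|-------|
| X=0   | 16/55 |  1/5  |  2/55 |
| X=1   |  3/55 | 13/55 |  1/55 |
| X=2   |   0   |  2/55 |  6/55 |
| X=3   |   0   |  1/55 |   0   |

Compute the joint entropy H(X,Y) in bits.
2.6100 bits

H(X,Y) = -Σ_{x,y} P(x,y) log₂ P(x,y). Per-cell terms -P(x,y)·log₂P(x,y):
  X=0: 0.51821, 0.46439, 0.17387
  X=1: 0.22889, 0.49185, 0.10512
  X=2: 0.00000, 0.17387, 0.34870
  X=3: 0.00000, 0.10512, 0.00000
  (cells with P = 0 contribute 0)
Sum of the 12 terms: H(X,Y) = 2.6100 bits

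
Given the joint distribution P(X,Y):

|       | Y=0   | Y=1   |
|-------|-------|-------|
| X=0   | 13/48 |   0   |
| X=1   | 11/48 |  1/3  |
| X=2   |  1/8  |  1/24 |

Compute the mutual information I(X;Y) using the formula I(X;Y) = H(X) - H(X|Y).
0.2707 bits

I(X;Y) = H(X) - H(X|Y)

Marginal of X (row sums):
  P(X=0) = 13/48 + 0 = 13/48
  P(X=1) = 11/48 + 1/3 = 9/16
  P(X=2) = 1/8 + 1/24 = 1/6
H(X) = -[(13/48)·log₂(13/48) + (9/16)·log₂(9/16) + (1/6)·log₂(1/6)]
  = 0.51039 + 0.46692 + 0.43083 = 1.40814 bits

Marginal of Y (column sums):
  P(Y=0) = 13/48 + 11/48 + 1/8 = 5/8
  P(Y=1) = 0 + 1/3 + 1/24 = 3/8
H(X|Y) = Σ_y P(y)·H(X|Y=y):
  Y=0: P(Y=0) = 5/8, P(X|Y=0) = (13/30, 11/30, 1/5) → H(X|Y=0) = 1.51792
  Y=1: P(Y=1) = 3/8, P(X|Y=1) = (0, 8/9, 1/9) → H(X|Y=1) = 0.50326
H(X|Y) = (5/8)·1.51792 + (3/8)·0.50326 = 1.13742 bits

I(X;Y) = H(X) - H(X|Y) = 1.40814 - 1.13742 = 0.2707 bits

Cross-check via I(X;Y) = H(X) + H(Y) - H(X,Y): computing H(Y) from the column sums and H(X,Y) from the 6 cells in the same way gives H(Y) = 0.95443 bits and H(X,Y) = 2.09185 bits, so
I(X;Y) = 1.40814 + 0.95443 - 2.09185 = 0.2707 bits ✓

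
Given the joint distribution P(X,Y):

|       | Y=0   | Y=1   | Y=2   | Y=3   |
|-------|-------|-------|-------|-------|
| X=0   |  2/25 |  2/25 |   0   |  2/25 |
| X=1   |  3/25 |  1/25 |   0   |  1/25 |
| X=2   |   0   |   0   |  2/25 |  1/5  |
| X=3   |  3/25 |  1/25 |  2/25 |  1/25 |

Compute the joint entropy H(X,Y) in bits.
3.3991 bits

H(X,Y) = -Σ_{x,y} P(x,y) log₂ P(x,y). Per-cell terms -P(x,y)·log₂P(x,y):
  X=0: 0.29151, 0.29151, 0.00000, 0.29151
  X=1: 0.36707, 0.18575, 0.00000, 0.18575
  X=2: 0.00000, 0.00000, 0.29151, 0.46439
  X=3: 0.36707, 0.18575, 0.29151, 0.18575
  (cells with P = 0 contribute 0)
Sum of the 16 terms: H(X,Y) = 3.3991 bits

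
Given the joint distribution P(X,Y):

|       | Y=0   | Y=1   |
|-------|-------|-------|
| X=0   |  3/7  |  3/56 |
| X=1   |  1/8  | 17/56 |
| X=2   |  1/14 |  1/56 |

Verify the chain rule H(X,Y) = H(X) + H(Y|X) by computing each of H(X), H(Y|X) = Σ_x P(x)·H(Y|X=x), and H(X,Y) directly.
H(X) = 1.3425 bits, H(Y|X) = 0.6803 bits, H(X,Y) = 2.0228 bits

Marginal of X (row sums):
  P(X=0) = 3/7 + 3/56 = 27/56
  P(X=1) = 1/8 + 17/56 = 3/7
  P(X=2) = 1/14 + 1/56 = 5/56
H(X) = -[(27/56)·log₂(27/56) + (3/7)·log₂(3/7) + (5/56)·log₂(5/56)]
  = 0.50744 + 0.52388 + 0.31120 = 1.3425 bits

H(Y|X) = Σ_x P(x)·H(Y|X=x):
  X=0: P(X=0) = 27/56, P(Y|X=0) = (8/9, 1/9) → H(Y|X=0) = 0.50326
  X=1: P(X=1) = 3/7, P(Y|X=1) = (7/24, 17/24) → H(Y|X=1) = 0.87086
  X=2: P(X=2) = 5/56, P(Y|X=2) = (4/5, 1/5) → H(Y|X=2) = 0.72193
H(Y|X) = (27/56)·0.50326 + (3/7)·0.87086 + (5/56)·0.72193 = 0.6803 bits

H(X,Y) = -Σ_{x,y} P(x,y) log₂ P(x,y). Per-cell terms -P(x,y)·log₂P(x,y):
  X=0: 0.52388, 0.22620
  X=1: 0.37500, 0.52211
  X=2: 0.27195, 0.10370
Sum of the 6 terms: H(X,Y) = 2.0228 bits

Chain rule check:
  H(X) + H(Y|X) = 1.3425 + 0.6803 = 2.0228 bits
  H(X,Y) = 2.0228 bits
✓ Chain rule verified.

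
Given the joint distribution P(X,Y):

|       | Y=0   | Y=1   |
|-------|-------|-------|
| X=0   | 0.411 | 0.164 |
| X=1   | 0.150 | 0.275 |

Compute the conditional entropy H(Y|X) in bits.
0.8940 bits

H(Y|X) = H(X,Y) - H(X)

H(X,Y) = -Σ_{x,y} P(x,y) log₂ P(x,y). Per-cell terms -P(x,y)·log₂P(x,y):
  X=0: 0.5272, 0.4278
  X=1: 0.4105, 0.5122
Sum of the 4 terms: H(X,Y) = 1.8777 bits

Marginal of X (row sums):
  P(X=0) = 0.411 + 0.164 = 0.575
  P(X=1) = 0.150 + 0.275 = 0.425
H(X) = -[0.575·log₂(0.575) + 0.425·log₂(0.425)]
  = 0.4591 + 0.5246 = 0.9837 bits

H(Y|X) = H(X,Y) - H(X) = 1.8777 - 0.9837 = 0.8940 bits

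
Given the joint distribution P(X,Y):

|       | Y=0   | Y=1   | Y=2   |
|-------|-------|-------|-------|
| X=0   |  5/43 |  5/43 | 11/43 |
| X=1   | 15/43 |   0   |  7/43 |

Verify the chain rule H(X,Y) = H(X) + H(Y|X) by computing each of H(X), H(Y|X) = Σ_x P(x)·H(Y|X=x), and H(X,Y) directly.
H(X) = 0.9996 bits, H(Y|X) = 1.1818 bits, H(X,Y) = 2.1814 bits

Marginal of X (row sums):
  P(X=0) = 5/43 + 5/43 + 11/43 = 21/43
  P(X=1) = 15/43 + 0 + 7/43 = 22/43
H(X) = -[(21/43)·log₂(21/43) + (22/43)·log₂(22/43)]
  = 0.50495 + 0.49466 = 0.9996 bits

H(Y|X) = Σ_x P(x)·H(Y|X=x):
  X=0: P(X=0) = 21/43, P(Y|X=0) = (5/21, 5/21, 11/21) → H(Y|X=0) = 1.47455
  X=1: P(X=1) = 22/43, P(Y|X=1) = (15/22, 0, 7/22) → H(Y|X=1) = 0.90239
H(Y|X) = (21/43)·1.47455 + (22/43)·0.90239 = 1.1818 bits

H(X,Y) = -Σ_{x,y} P(x,y) log₂ P(x,y). Per-cell terms -P(x,y)·log₂P(x,y):
  X=0: 0.36097, 0.36097, 0.50314
  X=1: 0.53001, 0.00000, 0.42633
  (cells with P = 0 contribute 0)
Sum of the 6 terms: H(X,Y) = 2.1814 bits

Chain rule check:
  H(X) + H(Y|X) = 0.9996 + 1.1818 = 2.1814 bits
  H(X,Y) = 2.1814 bits
✓ Chain rule verified.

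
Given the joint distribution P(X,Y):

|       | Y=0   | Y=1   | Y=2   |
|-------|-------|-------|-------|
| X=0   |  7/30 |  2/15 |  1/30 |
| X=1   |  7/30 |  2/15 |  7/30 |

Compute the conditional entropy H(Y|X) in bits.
1.4375 bits

H(Y|X) = H(X,Y) - H(X)

H(X,Y) = -Σ_{x,y} P(x,y) log₂ P(x,y). Per-cell terms -P(x,y)·log₂P(x,y):
  X=0: 0.48989, 0.38759, 0.16356
  X=1: 0.48989, 0.38759, 0.48989
Sum of the 6 terms: H(X,Y) = 2.40841 bits

Marginal of X (row sums):
  P(X=0) = 7/30 + 2/15 + 1/30 = 2/5
  P(X=1) = 7/30 + 2/15 + 7/30 = 3/5
H(X) = -[(2/5)·log₂(2/5) + (3/5)·log₂(3/5)]
  = 0.52877 + 0.44218 = 0.97095 bits

H(Y|X) = H(X,Y) - H(X) = 2.40841 - 0.97095 = 1.4375 bits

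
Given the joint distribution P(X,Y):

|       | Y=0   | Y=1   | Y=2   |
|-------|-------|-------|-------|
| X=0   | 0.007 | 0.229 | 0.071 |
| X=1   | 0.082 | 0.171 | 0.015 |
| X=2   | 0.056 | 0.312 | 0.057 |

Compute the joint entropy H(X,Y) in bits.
2.6232 bits

H(X,Y) = -Σ_{x,y} P(x,y) log₂ P(x,y). Per-cell terms -P(x,y)·log₂P(x,y):
  X=0: 0.05011, 0.48699, 0.27094
  X=1: 0.29588, 0.43570, 0.09088
  X=2: 0.23287, 0.52428, 0.23557
Sum of the 9 terms: H(X,Y) = 2.6232 bits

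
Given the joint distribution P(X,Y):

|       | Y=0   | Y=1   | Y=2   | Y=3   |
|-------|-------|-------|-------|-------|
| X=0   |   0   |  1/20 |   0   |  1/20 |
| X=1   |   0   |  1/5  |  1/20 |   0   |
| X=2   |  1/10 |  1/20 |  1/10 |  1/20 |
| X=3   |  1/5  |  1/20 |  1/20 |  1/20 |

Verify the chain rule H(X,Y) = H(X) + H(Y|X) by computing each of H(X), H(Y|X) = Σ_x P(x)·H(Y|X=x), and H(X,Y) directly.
H(X) = 1.8834 bits, H(Y|X) = 1.4385 bits, H(X,Y) = 3.3219 bits

Marginal of X (row sums):
  P(X=0) = 0 + 1/20 + 0 + 1/20 = 1/10
  P(X=1) = 0 + 1/5 + 1/20 + 0 = 1/4
  P(X=2) = 1/10 + 1/20 + 1/10 + 1/20 = 3/10
  P(X=3) = 1/5 + 1/20 + 1/20 + 1/20 = 7/20
H(X) = -[(1/10)·log₂(1/10) + (1/4)·log₂(1/4) + (3/10)·log₂(3/10) + (7/20)·log₂(7/20)]
  = 0.332193 + 0.500000 + 0.521090 + 0.530101 = 1.8834 bits

H(Y|X) = Σ_x P(x)·H(Y|X=x):
  X=0: P(X=0) = 1/10, P(Y|X=0) = (0, 1/2, 0, 1/2) → H(Y|X=0) = 1.000000
  X=1: P(X=1) = 1/4, P(Y|X=1) = (0, 4/5, 1/5, 0) → H(Y|X=1) = 0.721928
  X=2: P(X=2) = 3/10, P(Y|X=2) = (1/3, 1/6, 1/3, 1/6) → H(Y|X=2) = 1.918296
  X=3: P(X=3) = 7/20, P(Y|X=3) = (4/7, 1/7, 1/7, 1/7) → H(Y|X=3) = 1.664498
H(Y|X) = (1/10)·1.000000 + (1/4)·0.721928 + (3/10)·1.918296 + (7/20)·1.664498 = 1.4385 bits

H(X,Y) = -Σ_{x,y} P(x,y) log₂ P(x,y). Per-cell terms -P(x,y)·log₂P(x,y):
  X=0: 0.000000, 0.216096, 0.000000, 0.216096
  X=1: 0.000000, 0.464386, 0.216096, 0.000000
  X=2: 0.332193, 0.216096, 0.332193, 0.216096
  X=3: 0.464386, 0.216096, 0.216096, 0.216096
  (cells with P = 0 contribute 0)
Sum of the 16 terms: H(X,Y) = 3.3219 bits

Chain rule check:
  H(X) + H(Y|X) = 1.8834 + 1.4385 = 3.3219 bits
  H(X,Y) = 3.3219 bits
✓ Chain rule verified.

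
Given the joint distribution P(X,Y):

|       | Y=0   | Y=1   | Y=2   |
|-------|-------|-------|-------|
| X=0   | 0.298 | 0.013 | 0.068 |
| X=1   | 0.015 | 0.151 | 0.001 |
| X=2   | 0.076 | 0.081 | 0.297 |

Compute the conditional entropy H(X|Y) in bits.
0.9170 bits

H(X|Y) = H(X,Y) - H(Y)

H(X,Y) = -Σ_{x,y} P(x,y) log₂ P(x,y). Per-cell terms -P(x,y)·log₂P(x,y):
  X=0: 0.520491, 0.081449, 0.263726
  X=1: 0.090883, 0.411834, 0.009966
  X=2: 0.282557, 0.293701, 0.520185
Sum of the 9 terms: H(X,Y) = 2.47479 bits

Marginal of Y (column sums):
  P(Y=0) = 0.298 + 0.015 + 0.076 = 0.389
  P(Y=1) = 0.013 + 0.151 + 0.081 = 0.245
  P(Y=2) = 0.068 + 0.001 + 0.297 = 0.366
H(Y) = -[0.389·log₂(0.389) + 0.245·log₂(0.245) + 0.366·log₂(0.366)]
  = 0.529879 + 0.497141 + 0.530731 = 1.55775 bits

H(X|Y) = H(X,Y) - H(Y) = 2.47479 - 1.55775 = 0.9170 bits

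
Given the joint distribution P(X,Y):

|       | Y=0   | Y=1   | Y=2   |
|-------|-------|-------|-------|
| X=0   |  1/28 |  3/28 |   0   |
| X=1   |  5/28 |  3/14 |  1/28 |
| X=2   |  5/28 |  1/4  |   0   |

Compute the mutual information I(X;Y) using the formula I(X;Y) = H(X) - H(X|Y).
0.0589 bits

I(X;Y) = H(X) - H(X|Y)

Marginal of X (row sums):
  P(X=0) = 1/28 + 3/28 + 0 = 1/7
  P(X=1) = 5/28 + 3/14 + 1/28 = 3/7
  P(X=2) = 5/28 + 1/4 + 0 = 3/7
H(X) = -[(1/7)·log₂(1/7) + (3/7)·log₂(3/7) + (3/7)·log₂(3/7)]
  = 0.40105 + 0.52388 + 0.52388 = 1.4488 bits

Marginal of Y (column sums):
  P(Y=0) = 1/28 + 5/28 + 5/28 = 11/28
  P(Y=1) = 3/28 + 3/14 + 1/4 = 4/7
  P(Y=2) = 0 + 1/28 + 0 = 1/28
H(X|Y) = Σ_y P(y)·H(X|Y=y):
  Y=0: P(Y=0) = 11/28, P(X|Y=0) = (1/11, 5/11, 5/11) → H(X|Y=0) = 1.34859
  Y=1: P(Y=1) = 4/7, P(X|Y=1) = (3/16, 3/8, 7/16) → H(X|Y=1) = 1.50524
  Y=2: P(Y=2) = 1/28, P(X|Y=2) = (0, 1, 0) → H(X|Y=2) = 0.00000
H(X|Y) = (11/28)·1.34859 + (4/7)·1.50524 + (1/28)·0.00000 = 1.3899 bits

I(X;Y) = H(X) - H(X|Y) = 1.4488 - 1.3899 = 0.0589 bits

Cross-check via I(X;Y) = H(X) + H(Y) - H(X,Y): computing H(Y) from the column sums and H(X,Y) from the 9 cells in the same way gives H(Y) = 1.1626 bits and H(X,Y) = 2.5525 bits, so
I(X;Y) = 1.4488 + 1.1626 - 2.5525 = 0.0589 bits ✓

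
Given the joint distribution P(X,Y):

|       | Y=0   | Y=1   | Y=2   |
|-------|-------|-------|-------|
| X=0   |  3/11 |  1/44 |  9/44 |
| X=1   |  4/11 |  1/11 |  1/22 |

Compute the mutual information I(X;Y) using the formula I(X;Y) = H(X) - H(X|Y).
0.1200 bits

I(X;Y) = H(X) - H(X|Y)

Marginal of X (row sums):
  P(X=0) = 3/11 + 1/44 + 9/44 = 1/2
  P(X=1) = 4/11 + 1/11 + 1/22 = 1/2
H(X) = -[(1/2)·log₂(1/2) + (1/2)·log₂(1/2)]
  = 0.5000 + 0.5000 = 1.0000 bits

Marginal of Y (column sums):
  P(Y=0) = 3/11 + 4/11 = 7/11
  P(Y=1) = 1/44 + 1/11 = 5/44
  P(Y=2) = 9/44 + 1/22 = 1/4
H(X|Y) = Σ_y P(y)·H(X|Y=y):
  Y=0: P(Y=0) = 7/11, P(X|Y=0) = (3/7, 4/7) → H(X|Y=0) = 0.9852
  Y=1: P(Y=1) = 5/44, P(X|Y=1) = (1/5, 4/5) → H(X|Y=1) = 0.7219
  Y=2: P(Y=2) = 1/4, P(X|Y=2) = (9/11, 2/11) → H(X|Y=2) = 0.6840
H(X|Y) = (7/11)·0.9852 + (5/44)·0.7219 + (1/4)·0.6840 = 0.8800 bits

I(X;Y) = H(X) - H(X|Y) = 1.0000 - 0.8800 = 0.1200 bits

Cross-check via I(X;Y) = H(X) + H(Y) - H(X,Y): computing H(Y) from the column sums and H(X,Y) from the 6 cells in the same way gives H(Y) = 1.2715 bits and H(X,Y) = 2.1515 bits, so
I(X;Y) = 1.0000 + 1.2715 - 2.1515 = 0.1200 bits ✓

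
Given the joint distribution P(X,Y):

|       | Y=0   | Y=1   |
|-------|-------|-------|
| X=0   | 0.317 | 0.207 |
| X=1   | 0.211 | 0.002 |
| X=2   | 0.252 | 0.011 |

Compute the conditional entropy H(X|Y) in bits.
1.2998 bits

H(X|Y) = H(X,Y) - H(Y)

H(X,Y) = -Σ_{x,y} P(x,y) log₂ P(x,y). Per-cell terms -P(x,y)·log₂P(x,y):
  X=0: 0.5254, 0.4704
  X=1: 0.4736, 0.0179
  X=2: 0.5011, 0.0716
Sum of the 6 terms: H(X,Y) = 2.0600 bits

Marginal of Y (column sums):
  P(Y=0) = 0.317 + 0.211 + 0.252 = 0.780
  P(Y=1) = 0.207 + 0.002 + 0.011 = 0.220
H(Y) = -[0.780·log₂(0.780) + 0.220·log₂(0.220)]
  = 0.2796 + 0.4806 = 0.7602 bits

H(X|Y) = H(X,Y) - H(Y) = 2.0600 - 0.7602 = 1.2998 bits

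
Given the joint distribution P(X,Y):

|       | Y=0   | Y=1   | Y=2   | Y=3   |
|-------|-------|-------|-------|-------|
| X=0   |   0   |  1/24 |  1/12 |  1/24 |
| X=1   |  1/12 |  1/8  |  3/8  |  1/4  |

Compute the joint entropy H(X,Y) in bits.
2.3852 bits

H(X,Y) = -Σ_{x,y} P(x,y) log₂ P(x,y). Per-cell terms -P(x,y)·log₂P(x,y):
  X=0: 0.00000, 0.19104, 0.29875, 0.19104
  X=1: 0.29875, 0.37500, 0.53064, 0.50000
  (cells with P = 0 contribute 0)
Sum of the 8 terms: H(X,Y) = 2.3852 bits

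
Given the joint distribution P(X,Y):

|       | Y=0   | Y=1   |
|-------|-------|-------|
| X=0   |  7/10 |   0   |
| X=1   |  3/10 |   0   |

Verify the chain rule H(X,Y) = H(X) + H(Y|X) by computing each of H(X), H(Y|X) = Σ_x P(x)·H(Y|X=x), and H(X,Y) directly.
H(X) = 0.8813 bits, H(Y|X) = 0.0000 bits, H(X,Y) = 0.8813 bits

Marginal of X (row sums):
  P(X=0) = 7/10 + 0 = 7/10
  P(X=1) = 3/10 + 0 = 3/10
H(X) = -[(7/10)·log₂(7/10) + (3/10)·log₂(3/10)]
  = 0.3602 + 0.5211 = 0.8813 bits

H(Y|X) = Σ_x P(x)·H(Y|X=x):
  X=0: P(X=0) = 7/10, P(Y|X=0) = (1, 0) → H(Y|X=0) = 0.0000
  X=1: P(X=1) = 3/10, P(Y|X=1) = (1, 0) → H(Y|X=1) = 0.0000
H(Y|X) = (7/10)·0.0000 + (3/10)·0.0000 = 0.0000 bits

H(X,Y) = -Σ_{x,y} P(x,y) log₂ P(x,y). Per-cell terms -P(x,y)·log₂P(x,y):
  X=0: 0.3602, 0.0000
  X=1: 0.5211, 0.0000
  (cells with P = 0 contribute 0)
Sum of the 4 terms: H(X,Y) = 0.8813 bits

Chain rule check:
  H(X) + H(Y|X) = 0.8813 + 0.0000 = 0.8813 bits
  H(X,Y) = 0.8813 bits
✓ Chain rule verified.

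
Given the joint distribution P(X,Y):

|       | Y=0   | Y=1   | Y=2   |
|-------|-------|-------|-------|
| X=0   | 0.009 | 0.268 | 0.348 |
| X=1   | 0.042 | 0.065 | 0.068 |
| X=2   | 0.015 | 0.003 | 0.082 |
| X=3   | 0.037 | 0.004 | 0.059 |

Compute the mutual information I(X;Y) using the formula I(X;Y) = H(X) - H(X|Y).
0.1924 bits

I(X;Y) = H(X) - H(X|Y)

Marginal of X (row sums):
  P(X=0) = 0.009 + 0.268 + 0.348 = 0.625
  P(X=1) = 0.042 + 0.065 + 0.068 = 0.175
  P(X=2) = 0.015 + 0.003 + 0.082 = 0.100
  P(X=3) = 0.037 + 0.004 + 0.059 = 0.100
H(X) = -[0.625·log₂(0.625) + 0.175·log₂(0.175) + 0.100·log₂(0.100) + 0.100·log₂(0.100)]
  = 0.42379 + 0.44005 + 0.33219 + 0.33219 = 1.5282 bits

Marginal of Y (column sums):
  P(Y=0) = 0.009 + 0.042 + 0.015 + 0.037 = 0.103
  P(Y=1) = 0.268 + 0.065 + 0.003 + 0.004 = 0.340
  P(Y=2) = 0.348 + 0.068 + 0.082 + 0.059 = 0.557
H(X|Y) = Σ_y P(y)·H(X|Y=y):
  Y=0: P(Y=0) = 0.103, P(X|Y=0) = (9/103, 42/103, 15/103, 37/103) → H(X|Y=0) = 1.77039
  Y=1: P(Y=1) = 0.340, P(X|Y=1) = (67/85, 13/68, 3/340, 1/85) → H(X|Y=1) = 0.86257
  Y=2: P(Y=2) = 0.557, P(X|Y=2) = (348/557, 68/557, 82/557, 59/557) → H(X|Y=2) = 1.54436
H(X|Y) = 0.103·1.77039 + 0.340·0.86257 + 0.557·1.54436 = 1.3358 bits

I(X;Y) = H(X) - H(X|Y) = 1.5282 - 1.3358 = 0.1924 bits

Cross-check via I(X;Y) = H(X) + H(Y) - H(X,Y): computing H(Y) from the column sums and H(X,Y) from the 12 cells in the same way gives H(Y) = 1.3372 bits and H(X,Y) = 2.6730 bits, so
I(X;Y) = 1.5282 + 1.3372 - 2.6730 = 0.1924 bits ✓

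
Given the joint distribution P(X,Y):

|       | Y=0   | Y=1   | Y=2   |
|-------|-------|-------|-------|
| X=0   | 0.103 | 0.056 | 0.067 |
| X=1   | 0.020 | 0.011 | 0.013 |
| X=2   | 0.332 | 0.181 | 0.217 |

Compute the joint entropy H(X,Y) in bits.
2.5506 bits

H(X,Y) = -Σ_{x,y} P(x,y) log₂ P(x,y). Per-cell terms -P(x,y)·log₂P(x,y):
  X=0: 0.3378, 0.2329, 0.2613
  X=1: 0.1129, 0.0716, 0.0814
  X=2: 0.5281, 0.4463, 0.4783
Sum of the 9 terms: H(X,Y) = 2.5506 bits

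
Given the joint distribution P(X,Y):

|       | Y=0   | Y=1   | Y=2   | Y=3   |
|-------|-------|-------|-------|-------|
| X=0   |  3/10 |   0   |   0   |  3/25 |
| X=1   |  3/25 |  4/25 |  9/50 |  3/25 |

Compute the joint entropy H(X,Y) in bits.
2.4906 bits

H(X,Y) = -Σ_{x,y} P(x,y) log₂ P(x,y). Per-cell terms -P(x,y)·log₂P(x,y):
  X=0: 0.52109, 0.00000, 0.00000, 0.36707
  X=1: 0.36707, 0.42302, 0.44531, 0.36707
  (cells with P = 0 contribute 0)
Sum of the 8 terms: H(X,Y) = 2.4906 bits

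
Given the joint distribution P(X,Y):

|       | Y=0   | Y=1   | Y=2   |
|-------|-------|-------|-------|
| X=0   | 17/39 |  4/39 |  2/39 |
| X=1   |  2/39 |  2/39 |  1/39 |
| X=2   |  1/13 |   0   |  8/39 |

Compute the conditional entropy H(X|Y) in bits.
1.0110 bits

H(X|Y) = H(X,Y) - H(Y)

H(X,Y) = -Σ_{x,y} P(x,y) log₂ P(x,y). Per-cell terms -P(x,y)·log₂P(x,y):
  X=0: 0.52218, 0.33696, 0.21976
  X=1: 0.21976, 0.21976, 0.13552
  X=2: 0.28465, 0.00000, 0.46880
  (cells with P = 0 contribute 0)
Sum of the 9 terms: H(X,Y) = 2.4074 bits

Marginal of Y (column sums):
  P(Y=0) = 17/39 + 2/39 + 1/13 = 22/39
  P(Y=1) = 4/39 + 2/39 + 0 = 2/13
  P(Y=2) = 2/39 + 1/39 + 8/39 = 11/39
H(Y) = -[(22/39)·log₂(22/39) + (2/13)·log₂(2/13) + (11/39)·log₂(11/39)]
  = 0.46593 + 0.41545 + 0.51502 = 1.3964 bits

H(X|Y) = H(X,Y) - H(Y) = 2.4074 - 1.3964 = 1.0110 bits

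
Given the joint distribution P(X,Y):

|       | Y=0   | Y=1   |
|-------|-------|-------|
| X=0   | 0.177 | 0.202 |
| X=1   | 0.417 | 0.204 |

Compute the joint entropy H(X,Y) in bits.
1.9024 bits

H(X,Y) = -Σ_{x,y} P(x,y) log₂ P(x,y). Per-cell terms -P(x,y)·log₂P(x,y):
  X=0: 0.44218, 0.46613
  X=1: 0.52620, 0.46785
Sum of the 4 terms: H(X,Y) = 1.9024 bits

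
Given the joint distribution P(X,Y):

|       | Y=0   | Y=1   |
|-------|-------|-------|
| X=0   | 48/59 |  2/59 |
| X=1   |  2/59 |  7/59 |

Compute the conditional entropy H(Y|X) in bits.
0.3219 bits

H(Y|X) = H(X,Y) - H(X)

H(X,Y) = -Σ_{x,y} P(x,y) log₂ P(x,y). Per-cell terms -P(x,y)·log₂P(x,y):
  X=0: 0.2422, 0.1655
  X=1: 0.1655, 0.3649
Sum of the 4 terms: H(X,Y) = 0.9381 bits

Marginal of X (row sums):
  P(X=0) = 48/59 + 2/59 = 50/59
  P(X=1) = 2/59 + 7/59 = 9/59
H(X) = -[(50/59)·log₂(50/59) + (9/59)·log₂(9/59)]
  = 0.2024 + 0.4138 = 0.6162 bits

H(Y|X) = H(X,Y) - H(X) = 0.9381 - 0.6162 = 0.3219 bits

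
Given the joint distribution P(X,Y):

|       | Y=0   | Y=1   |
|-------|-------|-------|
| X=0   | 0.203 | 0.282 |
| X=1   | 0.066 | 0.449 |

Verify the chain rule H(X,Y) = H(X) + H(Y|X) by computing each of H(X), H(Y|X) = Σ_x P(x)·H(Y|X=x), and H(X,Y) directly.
H(X) = 0.9994 bits, H(Y|X) = 0.7601 bits, H(X,Y) = 1.7595 bits

Marginal of X (row sums):
  P(X=0) = 0.203 + 0.282 = 0.485
  P(X=1) = 0.066 + 0.449 = 0.515
H(X) = -[0.485·log₂(0.485) + 0.515·log₂(0.515)]
  = 0.506313 + 0.493038 = 0.9994 bits

H(Y|X) = Σ_x P(x)·H(Y|X=x):
  X=0: P(X=0) = 0.485, P(Y|X=0) = (203/485, 282/485) → H(Y|X=0) = 0.980776
  X=1: P(X=1) = 0.515, P(Y|X=1) = (66/515, 449/515) → H(Y|X=1) = 0.552357
H(Y|X) = 0.485·0.980776 + 0.515·0.552357 = 0.7601 bits

H(X,Y) = -Σ_{x,y} P(x,y) log₂ P(x,y). Per-cell terms -P(x,y)·log₂P(x,y):
  X=0: 0.466991, 0.514998
  X=1: 0.258812, 0.518690
Sum of the 4 terms: H(X,Y) = 1.7595 bits

Chain rule check:
  H(X) + H(Y|X) = 0.9994 + 0.7601 = 1.7595 bits
  H(X,Y) = 1.7595 bits
✓ Chain rule verified.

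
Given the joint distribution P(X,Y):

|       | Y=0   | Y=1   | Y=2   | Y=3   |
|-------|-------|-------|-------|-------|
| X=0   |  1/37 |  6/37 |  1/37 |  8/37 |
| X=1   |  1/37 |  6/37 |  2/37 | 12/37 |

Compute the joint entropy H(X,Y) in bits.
2.5057 bits

H(X,Y) = -Σ_{x,y} P(x,y) log₂ P(x,y). Per-cell terms -P(x,y)·log₂P(x,y):
  X=0: 0.1408, 0.4256, 0.1408, 0.4777
  X=1: 0.1408, 0.4256, 0.2275, 0.5269
Sum of the 8 terms: H(X,Y) = 2.5057 bits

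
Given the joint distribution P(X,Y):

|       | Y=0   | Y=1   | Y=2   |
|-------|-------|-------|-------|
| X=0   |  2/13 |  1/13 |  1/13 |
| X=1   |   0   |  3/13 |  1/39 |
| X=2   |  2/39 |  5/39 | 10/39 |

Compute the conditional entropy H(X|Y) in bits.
1.1901 bits

H(X|Y) = H(X,Y) - H(Y)

H(X,Y) = -Σ_{x,y} P(x,y) log₂ P(x,y). Per-cell terms -P(x,y)·log₂P(x,y):
  X=0: 0.4154523, 0.2846492, 0.2846492
  X=1: 0.0000000, 0.4881871, 0.1355231
  X=2: 0.2197642, 0.3799326, 0.5034549
  (cells with P = 0 contribute 0)
Sum of the 9 terms: H(X,Y) = 2.711613 bits

Marginal of Y (column sums):
  P(Y=0) = 2/13 + 0 + 2/39 = 8/39
  P(Y=1) = 1/13 + 3/13 + 5/39 = 17/39
  P(Y=2) = 1/13 + 1/39 + 10/39 = 14/39
H(Y) = -[(8/39)·log₂(8/39) + (17/39)·log₂(17/39) + (14/39)·log₂(14/39)]
  = 0.4688005 + 0.5221787 + 0.5305811 = 1.521560 bits

H(X|Y) = H(X,Y) - H(Y) = 2.711613 - 1.521560 = 1.1901 bits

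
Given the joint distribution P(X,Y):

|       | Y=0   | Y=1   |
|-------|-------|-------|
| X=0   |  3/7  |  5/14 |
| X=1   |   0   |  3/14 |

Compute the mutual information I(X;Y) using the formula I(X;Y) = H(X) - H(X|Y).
0.2042 bits

I(X;Y) = H(X) - H(X|Y)

Marginal of X (row sums):
  P(X=0) = 3/7 + 5/14 = 11/14
  P(X=1) = 0 + 3/14 = 3/14
H(X) = -[(11/14)·log₂(11/14) + (3/14)·log₂(3/14)]
  = 0.2734 + 0.4762 = 0.7496 bits

Marginal of Y (column sums):
  P(Y=0) = 3/7 + 0 = 3/7
  P(Y=1) = 5/14 + 3/14 = 4/7
H(X|Y) = Σ_y P(y)·H(X|Y=y):
  Y=0: P(Y=0) = 3/7, P(X|Y=0) = (1, 0) → H(X|Y=0) = 0.0000
  Y=1: P(Y=1) = 4/7, P(X|Y=1) = (5/8, 3/8) → H(X|Y=1) = 0.9544
H(X|Y) = (3/7)·0.0000 + (4/7)·0.9544 = 0.5454 bits

I(X;Y) = H(X) - H(X|Y) = 0.7496 - 0.5454 = 0.2042 bits

Cross-check via I(X;Y) = H(X) + H(Y) - H(X,Y): computing H(Y) from the column sums and H(X,Y) from the 4 cells in the same way gives H(Y) = 0.9852 bits and H(X,Y) = 1.5306 bits, so
I(X;Y) = 0.7496 + 0.9852 - 1.5306 = 0.2042 bits ✓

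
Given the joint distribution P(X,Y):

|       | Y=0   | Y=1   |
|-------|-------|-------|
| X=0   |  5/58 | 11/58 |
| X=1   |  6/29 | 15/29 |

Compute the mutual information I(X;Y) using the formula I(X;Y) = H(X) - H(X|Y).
0.0005 bits

I(X;Y) = H(X) - H(X|Y)

Marginal of X (row sums):
  P(X=0) = 5/58 + 11/58 = 8/29
  P(X=1) = 6/29 + 15/29 = 21/29
H(X) = -[(8/29)·log₂(8/29) + (21/29)·log₂(21/29)]
  = 0.512546 + 0.337205 = 0.84975 bits

Marginal of Y (column sums):
  P(Y=0) = 5/58 + 6/29 = 17/58
  P(Y=1) = 11/58 + 15/29 = 41/58
H(X|Y) = Σ_y P(y)·H(X|Y=y):
  Y=0: P(Y=0) = 17/58, P(X|Y=0) = (5/17, 12/17) → H(X|Y=0) = 0.873981
  Y=1: P(Y=1) = 41/58, P(X|Y=1) = (11/41, 30/41) → H(X|Y=1) = 0.839004
H(X|Y) = (17/58)·0.873981 + (41/58)·0.839004 = 0.84926 bits

I(X;Y) = H(X) - H(X|Y) = 0.84975 - 0.84926 = 0.0005 bits

Cross-check via I(X;Y) = H(X) + H(Y) - H(X,Y): computing H(Y) from the column sums and H(X,Y) from the 4 cells in the same way gives H(Y) = 0.87270 bits and H(X,Y) = 1.72195 bits, so
I(X;Y) = 0.84975 + 0.87270 - 1.72195 = 0.0005 bits ✓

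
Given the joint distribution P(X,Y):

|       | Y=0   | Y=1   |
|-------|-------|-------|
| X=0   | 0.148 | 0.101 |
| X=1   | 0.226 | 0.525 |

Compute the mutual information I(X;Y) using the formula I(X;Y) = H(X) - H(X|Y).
0.0484 bits

I(X;Y) = H(X) - H(X|Y)

Marginal of X (row sums):
  P(X=0) = 0.148 + 0.101 = 0.249
  P(X=1) = 0.226 + 0.525 = 0.751
H(X) = -[0.249·log₂(0.249) + 0.751·log₂(0.751)]
  = 0.49944 + 0.31025 = 0.8097 bits

Marginal of Y (column sums):
  P(Y=0) = 0.148 + 0.226 = 0.374
  P(Y=1) = 0.101 + 0.525 = 0.626
H(X|Y) = Σ_y P(y)·H(X|Y=y):
  Y=0: P(Y=0) = 0.374, P(X|Y=0) = (74/187, 113/187) → H(X|Y=0) = 0.96839
  Y=1: P(Y=1) = 0.626, P(X|Y=1) = (101/626, 525/626) → H(X|Y=1) = 0.63751
H(X|Y) = 0.374·0.96839 + 0.626·0.63751 = 0.7613 bits

I(X;Y) = H(X) - H(X|Y) = 0.8097 - 0.7613 = 0.0484 bits

Cross-check via I(X;Y) = H(X) + H(Y) - H(X,Y): computing H(Y) from the column sums and H(X,Y) from the 4 cells in the same way gives H(Y) = 0.9537 bits and H(X,Y) = 1.7150 bits, so
I(X;Y) = 0.8097 + 0.9537 - 1.7150 = 0.0484 bits ✓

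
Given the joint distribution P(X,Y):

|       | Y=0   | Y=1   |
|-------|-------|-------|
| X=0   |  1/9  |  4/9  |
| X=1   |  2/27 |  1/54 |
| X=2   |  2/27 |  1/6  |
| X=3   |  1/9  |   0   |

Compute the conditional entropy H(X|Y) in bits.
1.3671 bits

H(X|Y) = H(X,Y) - H(Y)

H(X,Y) = -Σ_{x,y} P(x,y) log₂ P(x,y). Per-cell terms -P(x,y)·log₂P(x,y):
  X=0: 0.35221, 0.51997
  X=1: 0.27814, 0.10657
  X=2: 0.27814, 0.43083
  X=3: 0.35221, 0.00000
  (cells with P = 0 contribute 0)
Sum of the 8 terms: H(X,Y) = 2.3181 bits

Marginal of Y (column sums):
  P(Y=0) = 1/9 + 2/27 + 2/27 + 1/9 = 10/27
  P(Y=1) = 4/9 + 1/54 + 1/6 + 0 = 17/27
H(Y) = -[(10/27)·log₂(10/27) + (17/27)·log₂(17/27)]
  = 0.53073 + 0.42023 = 0.9510 bits

H(X|Y) = H(X,Y) - H(Y) = 2.3181 - 0.9510 = 1.3671 bits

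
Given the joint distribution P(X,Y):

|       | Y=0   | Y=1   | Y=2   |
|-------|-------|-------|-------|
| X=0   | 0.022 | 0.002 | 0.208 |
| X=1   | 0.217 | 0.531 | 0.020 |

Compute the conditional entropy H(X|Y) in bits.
0.2227 bits

H(X|Y) = H(X,Y) - H(Y)

H(X,Y) = -Σ_{x,y} P(x,y) log₂ P(x,y). Per-cell terms -P(x,y)·log₂P(x,y):
  X=0: 0.12114, 0.01793, 0.47119
  X=1: 0.47832, 0.48492, 0.11288
Sum of the 6 terms: H(X,Y) = 1.6864 bits

Marginal of Y (column sums):
  P(Y=0) = 0.022 + 0.217 = 0.239
  P(Y=1) = 0.002 + 0.531 = 0.533
  P(Y=2) = 0.208 + 0.020 = 0.228
H(Y) = -[0.239·log₂(0.239) + 0.533·log₂(0.533) + 0.228·log₂(0.228)]
  = 0.49352 + 0.48385 + 0.48630 = 1.4637 bits

H(X|Y) = H(X,Y) - H(Y) = 1.6864 - 1.4637 = 0.2227 bits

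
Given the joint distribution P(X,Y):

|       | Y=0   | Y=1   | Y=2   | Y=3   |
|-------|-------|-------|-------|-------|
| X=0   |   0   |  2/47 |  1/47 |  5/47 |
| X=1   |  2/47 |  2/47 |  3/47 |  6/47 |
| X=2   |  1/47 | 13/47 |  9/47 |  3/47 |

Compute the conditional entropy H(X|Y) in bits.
1.1997 bits

H(X|Y) = H(X,Y) - H(Y)

H(X,Y) = -Σ_{x,y} P(x,y) log₂ P(x,y). Per-cell terms -P(x,y)·log₂P(x,y):
  X=0: 0.000000, 0.193812, 0.118183, 0.343900
  X=1: 0.193812, 0.193812, 0.253380, 0.379101
  X=2: 0.118183, 0.512850, 0.456638, 0.253380
  (cells with P = 0 contribute 0)
Sum of the 12 terms: H(X,Y) = 3.01705 bits

Marginal of Y (column sums):
  P(Y=0) = 0 + 2/47 + 1/47 = 3/47
  P(Y=1) = 2/47 + 2/47 + 13/47 = 17/47
  P(Y=2) = 1/47 + 3/47 + 9/47 = 13/47
  P(Y=3) = 5/47 + 6/47 + 3/47 = 14/47
H(Y) = -[(3/47)·log₂(3/47) + (17/47)·log₂(17/47) + (13/47)·log₂(13/47) + (14/47)·log₂(14/47)]
  = 0.253380 + 0.530663 + 0.512850 + 0.520453 = 1.81735 bits

H(X|Y) = H(X,Y) - H(Y) = 3.01705 - 1.81735 = 1.1997 bits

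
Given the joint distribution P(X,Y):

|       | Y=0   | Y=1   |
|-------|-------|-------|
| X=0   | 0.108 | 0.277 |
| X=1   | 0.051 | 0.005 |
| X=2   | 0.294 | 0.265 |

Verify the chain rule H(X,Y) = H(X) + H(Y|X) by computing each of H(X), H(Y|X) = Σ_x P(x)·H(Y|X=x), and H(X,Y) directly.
H(X) = 1.2321 bits, H(Y|X) = 0.9118 bits, H(X,Y) = 2.1439 bits

Marginal of X (row sums):
  P(X=0) = 0.108 + 0.277 = 0.385
  P(X=1) = 0.051 + 0.005 = 0.056
  P(X=2) = 0.294 + 0.265 = 0.559
H(X) = -[0.385·log₂(0.385) + 0.056·log₂(0.056) + 0.559·log₂(0.559)]
  = 0.53017 + 0.23287 + 0.46905 = 1.2321 bits

H(Y|X) = Σ_x P(x)·H(Y|X=x):
  X=0: P(X=0) = 0.385, P(Y|X=0) = (108/385, 277/385) → H(Y|X=0) = 0.85616
  X=1: P(X=1) = 0.056, P(Y|X=1) = (51/56, 5/56) → H(Y|X=1) = 0.43408
  X=2: P(X=2) = 0.559, P(Y|X=2) = (294/559, 265/559) → H(Y|X=2) = 0.99806
H(Y|X) = 0.385·0.85616 + 0.056·0.43408 + 0.559·0.99806 = 0.9118 bits

H(X,Y) = -Σ_{x,y} P(x,y) log₂ P(x,y). Per-cell terms -P(x,y)·log₂P(x,y):
  X=0: 0.34678, 0.51302
  X=1: 0.21896, 0.03822
  X=2: 0.51924, 0.50772
Sum of the 6 terms: H(X,Y) = 2.1439 bits

Chain rule check:
  H(X) + H(Y|X) = 1.2321 + 0.9118 = 2.1439 bits
  H(X,Y) = 2.1439 bits
✓ Chain rule verified.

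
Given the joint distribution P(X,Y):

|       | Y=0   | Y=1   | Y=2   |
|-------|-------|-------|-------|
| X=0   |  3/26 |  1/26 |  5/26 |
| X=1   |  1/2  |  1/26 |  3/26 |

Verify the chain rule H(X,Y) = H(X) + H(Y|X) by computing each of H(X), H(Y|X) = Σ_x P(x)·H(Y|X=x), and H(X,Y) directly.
H(X) = 0.9306 bits, H(Y|X) = 1.1073 bits, H(X,Y) = 2.0379 bits

Marginal of X (row sums):
  P(X=0) = 3/26 + 1/26 + 5/26 = 9/26
  P(X=1) = 1/2 + 1/26 + 3/26 = 17/26
H(X) = -[(9/26)·log₂(9/26) + (17/26)·log₂(17/26)]
  = 0.529794 + 0.400793 = 0.9306 bits

H(Y|X) = Σ_x P(x)·H(Y|X=x):
  X=0: P(X=0) = 9/26, P(Y|X=0) = (1/3, 1/9, 5/9) → H(Y|X=0) = 1.351644
  X=1: P(X=1) = 17/26, P(Y|X=1) = (13/17, 1/17, 3/17) → H(Y|X=1) = 0.978016
H(Y|X) = (9/26)·1.351644 + (17/26)·0.978016 = 1.1073 bits

H(X,Y) = -Σ_{x,y} P(x,y) log₂ P(x,y). Per-cell terms -P(x,y)·log₂P(x,y):
  X=0: 0.359478, 0.180786, 0.457406
  X=1: 0.500000, 0.180786, 0.359478
Sum of the 6 terms: H(X,Y) = 2.0379 bits

Chain rule check:
  H(X) + H(Y|X) = 0.9306 + 1.1073 = 2.0379 bits
  H(X,Y) = 2.0379 bits
✓ Chain rule verified.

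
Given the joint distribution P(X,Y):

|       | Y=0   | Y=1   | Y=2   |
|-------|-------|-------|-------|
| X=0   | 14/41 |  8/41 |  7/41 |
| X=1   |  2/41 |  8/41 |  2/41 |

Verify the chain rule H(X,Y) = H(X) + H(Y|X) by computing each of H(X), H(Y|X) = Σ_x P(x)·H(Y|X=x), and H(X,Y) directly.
H(X) = 0.8722 bits, H(Y|X) = 1.4377 bits, H(X,Y) = 2.3099 bits

Marginal of X (row sums):
  P(X=0) = 14/41 + 8/41 + 7/41 = 29/41
  P(X=1) = 2/41 + 8/41 + 2/41 = 12/41
H(X) = -[(29/41)·log₂(29/41) + (12/41)·log₂(12/41)]
  = 0.3534 + 0.5188 = 0.8722 bits

H(Y|X) = Σ_x P(x)·H(Y|X=x):
  X=0: P(X=0) = 29/41, P(Y|X=0) = (14/29, 8/29, 7/29) → H(Y|X=0) = 1.5147
  X=1: P(X=1) = 12/41, P(Y|X=1) = (1/6, 2/3, 1/6) → H(Y|X=1) = 1.2516
H(Y|X) = (29/41)·1.5147 + (12/41)·1.2516 = 1.4377 bits

H(X,Y) = -Σ_{x,y} P(x,y) log₂ P(x,y). Per-cell terms -P(x,y)·log₂P(x,y):
  X=0: 0.5293, 0.4600, 0.4354
  X=1: 0.2126, 0.4600, 0.2126
Sum of the 6 terms: H(X,Y) = 2.3099 bits

Chain rule check:
  H(X) + H(Y|X) = 0.8722 + 1.4377 = 2.3099 bits
  H(X,Y) = 2.3099 bits
✓ Chain rule verified.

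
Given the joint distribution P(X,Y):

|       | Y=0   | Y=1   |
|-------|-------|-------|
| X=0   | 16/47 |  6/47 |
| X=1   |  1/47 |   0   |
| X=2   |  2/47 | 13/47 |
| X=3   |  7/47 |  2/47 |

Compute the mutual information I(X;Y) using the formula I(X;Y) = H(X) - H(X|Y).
0.2690 bits

I(X;Y) = H(X) - H(X|Y)

Marginal of X (row sums):
  P(X=0) = 16/47 + 6/47 = 22/47
  P(X=1) = 1/47 + 0 = 1/47
  P(X=2) = 2/47 + 13/47 = 15/47
  P(X=3) = 7/47 + 2/47 = 9/47
H(X) = -[(22/47)·log₂(22/47) + (1/47)·log₂(1/47) + (15/47)·log₂(15/47) + (9/47)·log₂(9/47)]
  = 0.51263 + 0.11818 + 0.52586 + 0.45664 = 1.6133 bits

Marginal of Y (column sums):
  P(Y=0) = 16/47 + 1/47 + 2/47 + 7/47 = 26/47
  P(Y=1) = 6/47 + 0 + 13/47 + 2/47 = 21/47
H(X|Y) = Σ_y P(y)·H(X|Y=y):
  Y=0: P(Y=0) = 26/47, P(X|Y=0) = (8/13, 1/26, 1/13, 7/26) → H(X|Y=0) = 1.40615
  Y=1: P(Y=1) = 21/47, P(X|Y=1) = (2/7, 0, 13/21, 2/21) → H(X|Y=1) = 1.26777
H(X|Y) = (26/47)·1.40615 + (21/47)·1.26777 = 1.3443 bits

I(X;Y) = H(X) - H(X|Y) = 1.6133 - 1.3443 = 0.2690 bits

Cross-check via I(X;Y) = H(X) + H(Y) - H(X,Y): computing H(Y) from the column sums and H(X,Y) from the 8 cells in the same way gives H(Y) = 0.9918 bits and H(X,Y) = 2.3361 bits, so
I(X;Y) = 1.6133 + 0.9918 - 2.3361 = 0.2690 bits ✓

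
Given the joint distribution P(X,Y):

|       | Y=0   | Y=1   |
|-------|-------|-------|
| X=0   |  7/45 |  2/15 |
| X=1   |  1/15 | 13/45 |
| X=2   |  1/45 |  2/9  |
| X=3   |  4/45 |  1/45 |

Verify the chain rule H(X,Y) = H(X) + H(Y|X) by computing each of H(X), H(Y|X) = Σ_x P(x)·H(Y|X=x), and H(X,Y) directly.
H(X) = 1.8970 bits, H(Y|X) = 0.7228 bits, H(X,Y) = 2.6198 bits

Marginal of X (row sums):
  P(X=0) = 7/45 + 2/15 = 13/45
  P(X=1) = 1/15 + 13/45 = 16/45
  P(X=2) = 1/45 + 2/9 = 11/45
  P(X=3) = 4/45 + 1/45 = 1/9
H(X) = -[(13/45)·log₂(13/45) + (16/45)·log₂(16/45) + (11/45)·log₂(11/45) + (1/9)·log₂(1/9)]
  = 0.51752 + 0.53044 + 0.49681 + 0.35221 = 1.8970 bits

H(Y|X) = Σ_x P(x)·H(Y|X=x):
  X=0: P(X=0) = 13/45, P(Y|X=0) = (7/13, 6/13) → H(Y|X=0) = 0.99573
  X=1: P(X=1) = 16/45, P(Y|X=1) = (3/16, 13/16) → H(Y|X=1) = 0.69621
  X=2: P(X=2) = 11/45, P(Y|X=2) = (1/11, 10/11) → H(Y|X=2) = 0.43950
  X=3: P(X=3) = 1/9, P(Y|X=3) = (4/5, 1/5) → H(Y|X=3) = 0.72193
H(Y|X) = (13/45)·0.99573 + (16/45)·0.69621 + (11/45)·0.43950 + (1/9)·0.72193 = 0.7228 bits

H(X,Y) = -Σ_{x,y} P(x,y) log₂ P(x,y). Per-cell terms -P(x,y)·log₂P(x,y):
  X=0: 0.41759, 0.38759
  X=1: 0.26046, 0.51752
  X=2: 0.12204, 0.48221
  X=3: 0.31039, 0.12204
Sum of the 8 terms: H(X,Y) = 2.6198 bits

Chain rule check:
  H(X) + H(Y|X) = 1.8970 + 0.7228 = 2.6198 bits
  H(X,Y) = 2.6198 bits
✓ Chain rule verified.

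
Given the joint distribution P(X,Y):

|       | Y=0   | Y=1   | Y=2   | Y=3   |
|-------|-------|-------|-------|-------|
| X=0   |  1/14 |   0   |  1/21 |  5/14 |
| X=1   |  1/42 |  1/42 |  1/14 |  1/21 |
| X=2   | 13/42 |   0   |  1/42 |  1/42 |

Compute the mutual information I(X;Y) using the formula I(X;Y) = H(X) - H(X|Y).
0.5226 bits

I(X;Y) = H(X) - H(X|Y)

Marginal of X (row sums):
  P(X=0) = 1/14 + 0 + 1/21 + 5/14 = 10/21
  P(X=1) = 1/42 + 1/42 + 1/14 + 1/21 = 1/6
  P(X=2) = 13/42 + 0 + 1/42 + 1/42 = 5/14
H(X) = -[(10/21)·log₂(10/21) + (1/6)·log₂(1/6) + (5/14)·log₂(5/14)]
  = 0.50971 + 0.43083 + 0.53051 = 1.47105 bits

Marginal of Y (column sums):
  P(Y=0) = 1/14 + 1/42 + 13/42 = 17/42
  P(Y=1) = 0 + 1/42 + 0 = 1/42
  P(Y=2) = 1/21 + 1/14 + 1/42 = 1/7
  P(Y=3) = 5/14 + 1/21 + 1/42 = 3/7
H(X|Y) = Σ_y P(y)·H(X|Y=y):
  Y=0: P(Y=0) = 17/42, P(X|Y=0) = (3/17, 1/17, 13/17) → H(X|Y=0) = 0.97802
  Y=1: P(Y=1) = 1/42, P(X|Y=1) = (0, 1, 0) → H(X|Y=1) = 0.00000
  Y=2: P(Y=2) = 1/7, P(X|Y=2) = (1/3, 1/2, 1/6) → H(X|Y=2) = 1.45915
  Y=3: P(Y=3) = 3/7, P(X|Y=3) = (5/6, 1/9, 1/18) → H(X|Y=3) = 0.80307
H(X|Y) = (17/42)·0.97802 + (1/42)·0.00000 + (1/7)·1.45915 + (3/7)·0.80307 = 0.94849 bits

I(X;Y) = H(X) - H(X|Y) = 1.47105 - 0.94849 = 0.5226 bits

Cross-check via I(X;Y) = H(X) + H(Y) - H(X,Y): computing H(Y) from the column sums and H(X,Y) from the 12 cells in the same way gives H(Y) = 1.58148 bits and H(X,Y) = 2.52996 bits, so
I(X;Y) = 1.47105 + 1.58148 - 2.52996 = 0.5226 bits ✓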